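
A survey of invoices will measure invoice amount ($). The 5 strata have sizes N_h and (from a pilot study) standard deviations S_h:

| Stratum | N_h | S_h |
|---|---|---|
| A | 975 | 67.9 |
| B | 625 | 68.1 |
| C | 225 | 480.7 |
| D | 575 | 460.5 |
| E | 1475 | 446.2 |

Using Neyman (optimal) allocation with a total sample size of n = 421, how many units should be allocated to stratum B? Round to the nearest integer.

16

Neyman allocation: n_h = n · N_h S_h / Σ N_i S_i, with n = 421.
  stratum A: N_h·S_h = 975·67.9 = 66202.50
  stratum B: N_h·S_h = 625·68.1 = 42562.50
  stratum C: N_h·S_h = 225·480.7 = 108157.50
  stratum D: N_h·S_h = 575·460.5 = 264787.50
  stratum E: N_h·S_h = 1475·446.2 = 658145.00
Σ N_h S_h = 1139855.00
n for stratum B = 421·42562.50/1139855.00 = 15.720 → 16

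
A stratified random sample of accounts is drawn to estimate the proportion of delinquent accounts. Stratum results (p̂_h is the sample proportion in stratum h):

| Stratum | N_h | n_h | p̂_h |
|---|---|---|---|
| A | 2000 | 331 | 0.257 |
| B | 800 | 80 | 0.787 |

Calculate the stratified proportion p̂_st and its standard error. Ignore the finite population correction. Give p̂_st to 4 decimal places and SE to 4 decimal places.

p̂_st ≈ 0.4084, SE ≈ 0.0216

N = 2800; stratum weights W_h = N_h/N.
p̂_st = Σ W_h p̂_h = (2000·0.257 + 800·0.787)/2800 = 0.40843
V̂(p̂_st) = Σ W_h² p̂_h(1−p̂_h)/(n_h−1):
  stratum A: (2000/2800)²·0.257·0.743/330 = 0.000295224
  stratum B: (800/2800)²·0.787·0.213/79 = 0.000173217
V̂(p̂_st) = 0.000468441; SE = √V̂ = 0.0216435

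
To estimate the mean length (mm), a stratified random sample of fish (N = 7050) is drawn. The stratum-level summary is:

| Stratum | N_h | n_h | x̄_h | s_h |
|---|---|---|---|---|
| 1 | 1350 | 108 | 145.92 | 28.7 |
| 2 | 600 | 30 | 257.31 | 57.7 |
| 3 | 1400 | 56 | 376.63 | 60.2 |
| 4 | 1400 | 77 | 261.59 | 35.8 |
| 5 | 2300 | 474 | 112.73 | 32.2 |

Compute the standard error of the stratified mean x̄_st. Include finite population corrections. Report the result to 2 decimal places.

SE(x̄_st) ≈ 2.07

V̂(x̄_st) = Σ W_h² (1 − n_h/N_h) s_h²/n_h, with W_h = N_h/N and N = 7050:
  stratum 1: (1350/7050)²·(1 − 108/1350)·28.7²/108 = 0.257287
  stratum 2: (600/7050)²·(1 − 30/600)·57.7²/30 = 0.763622
  stratum 3: (1400/7050)²·(1 − 56/1400)·60.2²/56 = 2.44993
  stratum 4: (1400/7050)²·(1 − 77/1400)·35.8²/77 = 0.620276
  stratum 5: (2300/7050)²·(1 − 474/2300)·32.2²/474 = 0.184835
V̂(x̄_st) = 4.27595
SE(x̄_st) = √4.27595 = 2.06784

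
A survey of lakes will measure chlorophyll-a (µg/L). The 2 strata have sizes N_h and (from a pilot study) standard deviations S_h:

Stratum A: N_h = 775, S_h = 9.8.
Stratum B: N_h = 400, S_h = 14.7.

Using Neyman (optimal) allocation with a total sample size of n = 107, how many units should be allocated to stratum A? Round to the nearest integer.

60

Neyman allocation: n_h = n · N_h S_h / Σ N_i S_i, with n = 107.
  stratum A: N_h·S_h = 775·9.8 = 7595.00
  stratum B: N_h·S_h = 400·14.7 = 5880.00
Σ N_h S_h = 13475.00
n for stratum A = 107·7595.00/13475.00 = 60.309 → 60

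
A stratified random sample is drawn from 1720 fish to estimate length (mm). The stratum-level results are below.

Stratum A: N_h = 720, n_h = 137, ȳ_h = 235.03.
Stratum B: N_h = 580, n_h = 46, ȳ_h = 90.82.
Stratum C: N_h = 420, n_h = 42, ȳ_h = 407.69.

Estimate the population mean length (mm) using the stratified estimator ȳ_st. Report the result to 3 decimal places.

ȳ_st ≈ 228.562

N = Σ N_h = 1720. Stratum weights W_h = N_h/N.
ȳ_st = (720·235.03 + 580·90.82 + 420·407.69) / 1720 = 228.56221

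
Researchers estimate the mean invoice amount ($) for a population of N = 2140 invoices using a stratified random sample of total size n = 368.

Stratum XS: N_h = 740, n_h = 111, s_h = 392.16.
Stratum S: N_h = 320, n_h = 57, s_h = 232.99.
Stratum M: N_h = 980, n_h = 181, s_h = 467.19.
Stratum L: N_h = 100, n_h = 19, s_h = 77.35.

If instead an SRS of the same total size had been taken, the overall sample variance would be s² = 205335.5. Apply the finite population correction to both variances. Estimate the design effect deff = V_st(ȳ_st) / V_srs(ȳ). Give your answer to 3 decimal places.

V̂(ȳ_st) = Σ W_h² (1 − n_h/N_h) s_h²/n_h, with W_h = N_h/N and N = 2140:
  stratum XS: (740/2140)²·(1 − 111/740)·392.16²/111 = 140.818
  stratum S: (320/2140)²·(1 − 57/320)·232.99²/57 = 17.5016
  stratum M: (980/2140)²·(1 − 181/980)·467.19²/181 = 206.183
  stratum L: (100/2140)²·(1 − 19/100)·77.35²/19 = 0.556961
V_st = 365.06
V_srs = (1 − 368/2140)·205335.5/368 = 462.026
deff = V_st / V_srs = 365.06/462.026 = 0.7901

deff ≈ 0.790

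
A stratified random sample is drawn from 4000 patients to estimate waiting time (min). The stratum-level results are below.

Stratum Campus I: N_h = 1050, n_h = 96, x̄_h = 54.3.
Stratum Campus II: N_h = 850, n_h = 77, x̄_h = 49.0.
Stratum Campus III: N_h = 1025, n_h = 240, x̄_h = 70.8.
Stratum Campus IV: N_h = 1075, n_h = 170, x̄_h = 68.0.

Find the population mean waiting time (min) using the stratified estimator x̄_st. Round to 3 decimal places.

x̄_st ≈ 61.084

N = Σ N_h = 4000. Stratum weights W_h = N_h/N.
x̄_st = (1050·54.3 + 850·49.0 + 1025·70.8 + 1075·68.0) / 4000 = 61.08375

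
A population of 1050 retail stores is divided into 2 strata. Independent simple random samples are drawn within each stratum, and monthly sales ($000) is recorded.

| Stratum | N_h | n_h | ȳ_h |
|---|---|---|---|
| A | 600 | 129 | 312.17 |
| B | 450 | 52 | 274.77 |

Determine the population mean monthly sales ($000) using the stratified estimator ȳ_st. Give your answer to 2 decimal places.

ȳ_st ≈ 296.14

N = Σ N_h = 1050. Stratum weights W_h = N_h/N.
ȳ_st = (600·312.17 + 450·274.77) / 1050 = 296.1414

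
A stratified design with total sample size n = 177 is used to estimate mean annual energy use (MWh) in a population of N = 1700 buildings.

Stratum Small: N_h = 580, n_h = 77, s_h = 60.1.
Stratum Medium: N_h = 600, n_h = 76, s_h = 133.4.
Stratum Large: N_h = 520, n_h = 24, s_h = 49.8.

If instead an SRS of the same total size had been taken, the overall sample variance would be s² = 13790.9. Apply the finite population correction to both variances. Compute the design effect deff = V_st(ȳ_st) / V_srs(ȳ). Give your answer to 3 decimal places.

deff ≈ 0.565

V̂(ȳ_st) = Σ W_h² (1 − n_h/N_h) s_h²/n_h, with W_h = N_h/N and N = 1700:
  stratum Small: (580/1700)²·(1 − 77/580)·60.1²/77 = 4.7354
  stratum Medium: (600/1700)²·(1 − 76/600)·133.4²/76 = 25.4732
  stratum Large: (520/1700)²·(1 − 24/520)·49.8²/24 = 9.2222
V_st = 39.4308
V_srs = (1 − 177/1700)·13790.9/177 = 69.8024
deff = V_st / V_srs = 39.4308/69.8024 = 0.5649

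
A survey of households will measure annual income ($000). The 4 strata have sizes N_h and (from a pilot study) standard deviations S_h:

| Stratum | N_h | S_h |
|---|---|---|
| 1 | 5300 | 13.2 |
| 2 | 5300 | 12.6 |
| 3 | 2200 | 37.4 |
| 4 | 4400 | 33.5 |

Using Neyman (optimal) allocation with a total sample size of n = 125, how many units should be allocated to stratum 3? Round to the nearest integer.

Neyman allocation: n_h = n · N_h S_h / Σ N_i S_i, with n = 125.
  stratum 1: N_h·S_h = 5300·13.2 = 69960.00
  stratum 2: N_h·S_h = 5300·12.6 = 66780.00
  stratum 3: N_h·S_h = 2200·37.4 = 82280.00
  stratum 4: N_h·S_h = 4400·33.5 = 147400.00
Σ N_h S_h = 366420.00
n for stratum 3 = 125·82280.00/366420.00 = 28.069 → 28

28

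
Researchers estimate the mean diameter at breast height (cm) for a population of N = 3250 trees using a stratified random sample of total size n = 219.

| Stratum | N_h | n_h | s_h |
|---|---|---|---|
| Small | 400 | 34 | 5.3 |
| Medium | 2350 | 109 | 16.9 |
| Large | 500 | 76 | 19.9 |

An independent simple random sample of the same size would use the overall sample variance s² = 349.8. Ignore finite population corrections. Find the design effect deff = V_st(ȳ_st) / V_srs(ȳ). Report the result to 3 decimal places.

V̂(ȳ_st) = Σ W_h² s_h²/n_h, with W_h = N_h/N and N = 3250:
  stratum Small: (400/3250)²·5.3²/34 = 0.0125149
  stratum Medium: (2350/3250)²·16.9²/109 = 1.36999
  stratum Large: (500/3250)²·19.9²/76 = 0.123329
V_st = 1.50583
V_srs = s²/n = 349.8/219 = 1.59726
deff = V_st / V_srs = 1.50583/1.59726 = 0.9428

deff ≈ 0.943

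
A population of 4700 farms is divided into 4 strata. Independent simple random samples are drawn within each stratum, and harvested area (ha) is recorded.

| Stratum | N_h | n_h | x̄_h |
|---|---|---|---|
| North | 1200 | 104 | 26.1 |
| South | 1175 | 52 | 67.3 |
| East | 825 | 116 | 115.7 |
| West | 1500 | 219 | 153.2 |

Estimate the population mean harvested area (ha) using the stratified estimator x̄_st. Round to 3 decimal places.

N = Σ N_h = 4700. Stratum weights W_h = N_h/N.
x̄_st = (1200·26.1 + 1175·67.3 + 825·115.7 + 1500·153.2) / 4700 = 92.69149

x̄_st ≈ 92.691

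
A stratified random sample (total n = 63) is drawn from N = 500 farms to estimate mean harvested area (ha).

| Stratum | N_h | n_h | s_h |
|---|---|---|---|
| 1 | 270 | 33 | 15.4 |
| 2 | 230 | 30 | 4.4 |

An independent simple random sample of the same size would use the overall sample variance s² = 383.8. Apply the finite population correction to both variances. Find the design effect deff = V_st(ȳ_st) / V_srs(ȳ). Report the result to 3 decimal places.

deff ≈ 0.368

V̂(ȳ_st) = Σ W_h² (1 − n_h/N_h) s_h²/n_h, with W_h = N_h/N and N = 500:
  stratum 1: (270/500)²·(1 − 33/270)·15.4²/33 = 1.8395
  stratum 2: (230/500)²·(1 − 30/230)·4.4²/30 = 0.118741
V_st = 1.95824
V_srs = (1 − 63/500)·383.8/63 = 5.32446
deff = V_st / V_srs = 1.95824/5.32446 = 0.3678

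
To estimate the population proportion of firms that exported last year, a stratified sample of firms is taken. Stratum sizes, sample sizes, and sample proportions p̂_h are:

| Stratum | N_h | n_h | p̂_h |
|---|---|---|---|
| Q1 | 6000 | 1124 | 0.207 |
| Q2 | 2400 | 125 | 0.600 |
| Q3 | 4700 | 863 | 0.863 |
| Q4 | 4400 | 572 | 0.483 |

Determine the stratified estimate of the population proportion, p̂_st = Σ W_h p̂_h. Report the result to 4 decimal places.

N = 17500; stratum weights W_h = N_h/N.
p̂_st = Σ W_h p̂_h = (6000·0.207 + 2400·0.600 + 4700·0.863 + 4400·0.483)/17500 = 0.50647

p̂_st ≈ 0.5065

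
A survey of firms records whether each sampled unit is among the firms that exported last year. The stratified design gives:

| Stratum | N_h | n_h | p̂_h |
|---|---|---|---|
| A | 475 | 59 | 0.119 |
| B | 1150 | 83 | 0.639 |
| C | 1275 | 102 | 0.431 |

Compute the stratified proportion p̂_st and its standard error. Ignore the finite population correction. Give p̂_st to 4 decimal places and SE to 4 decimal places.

N = 2900; stratum weights W_h = N_h/N.
p̂_st = Σ W_h p̂_h = (475·0.119 + 1150·0.639 + 1275·0.431)/2900 = 0.46238
V̂(p̂_st) = Σ W_h² p̂_h(1−p̂_h)/(n_h−1):
  stratum A: (475/2900)²·0.119·0.881/58 = 4.84938e-05
  stratum B: (1150/2900)²·0.639·0.361/82 = 0.000442378
  stratum C: (1275/2900)²·0.431·0.569/101 = 0.000469345
V̂(p̂_st) = 0.000960218; SE = √V̂ = 0.0309874

p̂_st ≈ 0.4624, SE ≈ 0.0310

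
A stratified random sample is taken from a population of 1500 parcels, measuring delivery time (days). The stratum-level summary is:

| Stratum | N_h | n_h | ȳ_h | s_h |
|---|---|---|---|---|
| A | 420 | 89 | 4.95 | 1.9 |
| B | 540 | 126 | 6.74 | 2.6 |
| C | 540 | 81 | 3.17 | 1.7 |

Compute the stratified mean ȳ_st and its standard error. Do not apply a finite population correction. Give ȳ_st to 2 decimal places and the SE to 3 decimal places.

ȳ_st ≈ 4.95, SE ≈ 0.121

ȳ_st = Σ W_h ȳ_h = (420·4.95 + 540·6.74 + 540·3.17)/1500 = 4.95360
V̂(ȳ_st) = Σ W_h² s_h²/n_h, with W_h = N_h/N and N = 1500:
  stratum A: (420/1500)²·1.9²/89 = 0.00318004
  stratum B: (540/1500)²·2.6²/126 = 0.00695314
  stratum C: (540/1500)²·1.7²/81 = 0.004624
V̂(ȳ_st) = 0.0147572
SE(ȳ_st) = √0.0147572 = 0.121479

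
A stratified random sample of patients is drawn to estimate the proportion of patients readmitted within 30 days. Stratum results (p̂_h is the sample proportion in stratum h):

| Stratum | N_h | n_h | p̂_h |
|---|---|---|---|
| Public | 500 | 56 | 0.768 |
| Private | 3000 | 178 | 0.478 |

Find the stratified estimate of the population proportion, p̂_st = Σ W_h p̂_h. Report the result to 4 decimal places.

p̂_st ≈ 0.5194

N = 3500; stratum weights W_h = N_h/N.
p̂_st = Σ W_h p̂_h = (500·0.768 + 3000·0.478)/3500 = 0.51943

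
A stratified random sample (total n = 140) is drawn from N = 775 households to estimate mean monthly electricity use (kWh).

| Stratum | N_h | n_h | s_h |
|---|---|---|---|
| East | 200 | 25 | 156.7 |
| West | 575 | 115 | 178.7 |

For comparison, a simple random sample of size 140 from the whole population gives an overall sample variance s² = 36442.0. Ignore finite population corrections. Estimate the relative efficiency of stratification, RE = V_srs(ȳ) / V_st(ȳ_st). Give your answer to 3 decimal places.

V̂(ȳ_st) = Σ W_h² s_h²/n_h, with W_h = N_h/N and N = 775:
  stratum East: (200/775)²·156.7²/25 = 65.4116
  stratum West: (575/775)²·178.7²/115 = 152.856
V_st = 218.268
V_srs = s²/n = 36442.0/140 = 260.3
Relative efficiency = V_srs / V_st = 260.3/218.268 = 1.1926

RE ≈ 1.193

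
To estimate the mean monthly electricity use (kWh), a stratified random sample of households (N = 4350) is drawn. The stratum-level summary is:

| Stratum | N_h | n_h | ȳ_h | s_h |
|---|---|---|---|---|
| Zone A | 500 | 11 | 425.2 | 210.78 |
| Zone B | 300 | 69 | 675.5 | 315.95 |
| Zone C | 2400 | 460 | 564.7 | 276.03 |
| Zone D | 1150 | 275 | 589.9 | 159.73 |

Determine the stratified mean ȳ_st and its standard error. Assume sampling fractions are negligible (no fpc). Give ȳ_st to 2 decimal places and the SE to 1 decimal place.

ȳ_st = Σ W_h ȳ_h = (500·425.2 + 300·675.5 + 2400·564.7 + 1150·589.9)/4350 = 562.96897
V̂(ȳ_st) = Σ W_h² s_h²/n_h, with W_h = N_h/N and N = 4350:
  stratum Zone A: (500/4350)²·210.78²/11 = 53.3614
  stratum Zone B: (300/4350)²·315.95²/69 = 6.881
  stratum Zone C: (2400/4350)²·276.03²/460 = 50.4195
  stratum Zone D: (1150/4350)²·159.73²/275 = 6.48422
V̂(ȳ_st) = 117.146
SE(ȳ_st) = √117.146 = 10.8234

ȳ_st ≈ 562.97, SE ≈ 10.8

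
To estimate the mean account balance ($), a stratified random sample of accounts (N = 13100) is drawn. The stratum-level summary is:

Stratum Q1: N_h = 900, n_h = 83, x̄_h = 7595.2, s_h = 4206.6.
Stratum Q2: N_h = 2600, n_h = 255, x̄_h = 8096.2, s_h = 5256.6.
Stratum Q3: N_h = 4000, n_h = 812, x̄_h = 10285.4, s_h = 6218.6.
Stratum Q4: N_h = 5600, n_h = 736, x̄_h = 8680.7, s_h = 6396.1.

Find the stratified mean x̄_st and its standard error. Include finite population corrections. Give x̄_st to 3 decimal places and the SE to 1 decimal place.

x̄_st = Σ W_h x̄_h = (900·7595.2 + 2600·8096.2 + 4000·10285.4 + 5600·8680.7)/13100 = 8980.10076
V̂(x̄_st) = Σ W_h² (1 − n_h/N_h) s_h²/n_h, with W_h = N_h/N and N = 13100:
  stratum Q1: (900/13100)²·(1 − 83/900)·4206.6²/83 = 913.495
  stratum Q2: (2600/13100)²·(1 − 255/2600)·5256.6²/255 = 3849.85
  stratum Q3: (4000/13100)²·(1 − 812/4000)·6218.6²/812 = 3538.87
  stratum Q4: (5600/13100)²·(1 − 736/5600)·6396.1²/736 = 8822.5
V̂(x̄_st) = 17124.7
SE(x̄_st) = √17124.7 = 130.861

x̄_st ≈ 8980.101, SE ≈ 130.9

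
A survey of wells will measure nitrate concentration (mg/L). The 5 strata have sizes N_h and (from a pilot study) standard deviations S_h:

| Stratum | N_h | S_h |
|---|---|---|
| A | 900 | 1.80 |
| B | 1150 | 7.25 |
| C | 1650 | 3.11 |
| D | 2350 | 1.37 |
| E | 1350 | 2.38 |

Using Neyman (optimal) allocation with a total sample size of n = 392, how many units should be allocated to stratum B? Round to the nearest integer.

152

Neyman allocation: n_h = n · N_h S_h / Σ N_i S_i, with n = 392.
  stratum A: N_h·S_h = 900·1.80 = 1620.00
  stratum B: N_h·S_h = 1150·7.25 = 8337.50
  stratum C: N_h·S_h = 1650·3.11 = 5131.50
  stratum D: N_h·S_h = 2350·1.37 = 3219.50
  stratum E: N_h·S_h = 1350·2.38 = 3213.00
Σ N_h S_h = 21521.50
n for stratum B = 392·8337.50/21521.50 = 151.862 → 152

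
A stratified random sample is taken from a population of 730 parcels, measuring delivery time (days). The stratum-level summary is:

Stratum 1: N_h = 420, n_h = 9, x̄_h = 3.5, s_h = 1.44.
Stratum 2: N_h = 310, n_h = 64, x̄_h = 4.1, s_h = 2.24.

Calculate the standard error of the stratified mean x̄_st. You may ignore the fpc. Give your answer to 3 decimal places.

V̂(x̄_st) = Σ W_h² s_h²/n_h, with W_h = N_h/N and N = 730:
  stratum 1: (420/730)²·1.44²/9 = 0.0762668
  stratum 2: (310/730)²·2.24²/64 = 0.0141382
V̂(x̄_st) = 0.090405
SE(x̄_st) = √0.090405 = 0.300674

SE(x̄_st) ≈ 0.301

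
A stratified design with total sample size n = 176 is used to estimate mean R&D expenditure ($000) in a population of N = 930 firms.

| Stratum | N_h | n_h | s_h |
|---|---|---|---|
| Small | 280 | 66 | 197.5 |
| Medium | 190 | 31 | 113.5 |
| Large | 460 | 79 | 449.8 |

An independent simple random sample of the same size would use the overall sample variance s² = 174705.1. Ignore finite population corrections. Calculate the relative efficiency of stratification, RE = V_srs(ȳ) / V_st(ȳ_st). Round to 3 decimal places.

RE ≈ 1.423

V̂(ȳ_st) = Σ W_h² s_h²/n_h, with W_h = N_h/N and N = 930:
  stratum Small: (280/930)²·197.5²/66 = 53.5723
  stratum Medium: (190/930)²·113.5²/31 = 17.3449
  stratum Large: (460/930)²·449.8²/79 = 626.558
V_st = 697.476
V_srs = s²/n = 174705.1/176 = 992.643
Relative efficiency = V_srs / V_st = 992.643/697.476 = 1.4232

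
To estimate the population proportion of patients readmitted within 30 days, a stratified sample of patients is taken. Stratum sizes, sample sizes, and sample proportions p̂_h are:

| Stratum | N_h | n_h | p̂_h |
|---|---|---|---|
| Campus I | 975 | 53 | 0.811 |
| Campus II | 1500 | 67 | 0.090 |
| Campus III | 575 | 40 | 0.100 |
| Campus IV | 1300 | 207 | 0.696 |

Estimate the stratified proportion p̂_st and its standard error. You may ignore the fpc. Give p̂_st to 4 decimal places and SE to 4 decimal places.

N = 4350; stratum weights W_h = N_h/N.
p̂_st = Σ W_h p̂_h = (975·0.811 + 1500·0.090 + 575·0.100 + 1300·0.696)/4350 = 0.43403
V̂(p̂_st) = Σ W_h² p̂_h(1−p̂_h)/(n_h−1):
  stratum Campus I: (975/4350)²·0.811·0.189/52 = 0.000148085
  stratum Campus II: (1500/4350)²·0.090·0.910/66 = 0.000147552
  stratum Campus III: (575/4350)²·0.100·0.900/39 = 4.03214e-05
  stratum Campus IV: (1300/4350)²·0.696·0.304/206 = 9.17326e-05
V̂(p̂_st) = 0.00042769; SE = √V̂ = 0.0206807

p̂_st ≈ 0.4340, SE ≈ 0.0207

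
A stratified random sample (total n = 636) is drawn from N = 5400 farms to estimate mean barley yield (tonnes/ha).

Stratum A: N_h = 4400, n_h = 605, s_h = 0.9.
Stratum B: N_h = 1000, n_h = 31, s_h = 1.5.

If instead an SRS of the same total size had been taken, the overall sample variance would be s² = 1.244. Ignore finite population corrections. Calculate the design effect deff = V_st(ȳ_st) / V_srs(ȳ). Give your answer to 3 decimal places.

deff ≈ 1.727

V̂(ȳ_st) = Σ W_h² s_h²/n_h, with W_h = N_h/N and N = 5400:
  stratum A: (4400/5400)²·0.9²/605 = 0.000888889
  stratum B: (1000/5400)²·1.5²/31 = 0.00248905
V_st = 0.00337794
V_srs = s²/n = 1.244/636 = 0.00195597
deff = V_st / V_srs = 0.00337794/0.00195597 = 1.7270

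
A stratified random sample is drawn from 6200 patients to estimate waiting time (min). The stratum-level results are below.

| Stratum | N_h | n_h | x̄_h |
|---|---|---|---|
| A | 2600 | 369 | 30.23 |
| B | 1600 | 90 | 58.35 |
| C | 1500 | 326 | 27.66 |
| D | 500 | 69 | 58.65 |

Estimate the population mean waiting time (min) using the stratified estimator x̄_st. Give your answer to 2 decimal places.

x̄_st ≈ 39.16

N = Σ N_h = 6200. Stratum weights W_h = N_h/N.
x̄_st = (2600·30.23 + 1600·58.35 + 1500·27.66 + 500·58.65) / 6200 = 39.1569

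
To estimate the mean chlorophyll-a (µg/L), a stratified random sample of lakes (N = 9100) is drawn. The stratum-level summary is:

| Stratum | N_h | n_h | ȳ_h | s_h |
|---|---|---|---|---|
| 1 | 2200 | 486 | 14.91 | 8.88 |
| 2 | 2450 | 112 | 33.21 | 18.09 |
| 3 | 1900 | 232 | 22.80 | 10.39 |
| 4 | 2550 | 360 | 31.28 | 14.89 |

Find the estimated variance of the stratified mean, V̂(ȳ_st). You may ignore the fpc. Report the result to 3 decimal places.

V̂(ȳ_st) ≈ 0.290

V̂(ȳ_st) = Σ W_h² s_h²/n_h, with W_h = N_h/N and N = 9100:
  stratum 1: (2200/9100)²·8.88²/486 = 0.00948314
  stratum 2: (2450/9100)²·18.09²/112 = 0.211791
  stratum 3: (1900/9100)²·10.39²/232 = 0.0202847
  stratum 4: (2550/9100)²·14.89²/360 = 0.0483598
V̂(ȳ_st) = 0.289919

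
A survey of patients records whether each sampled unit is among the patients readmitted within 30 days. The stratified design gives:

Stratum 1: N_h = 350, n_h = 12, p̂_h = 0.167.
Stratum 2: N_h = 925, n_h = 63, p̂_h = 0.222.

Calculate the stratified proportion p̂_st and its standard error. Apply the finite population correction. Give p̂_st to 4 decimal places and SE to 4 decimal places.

N = 1275; stratum weights W_h = N_h/N.
p̂_st = Σ W_h p̂_h = (350·0.167 + 925·0.222)/1275 = 0.20690
V̂(p̂_st) = Σ W_h² (1 − n_h/N_h) p̂_h(1−p̂_h)/(n_h−1):
  stratum 1: (350/1275)²·(1 − 12/350)·0.167·0.833/11 = 0.000920308
  stratum 2: (925/1275)²·(1 − 63/925)·0.222·0.778/62 = 0.00136637
V̂(p̂_st) = 0.00228668; SE = √V̂ = 0.0478193

p̂_st ≈ 0.2069, SE ≈ 0.0478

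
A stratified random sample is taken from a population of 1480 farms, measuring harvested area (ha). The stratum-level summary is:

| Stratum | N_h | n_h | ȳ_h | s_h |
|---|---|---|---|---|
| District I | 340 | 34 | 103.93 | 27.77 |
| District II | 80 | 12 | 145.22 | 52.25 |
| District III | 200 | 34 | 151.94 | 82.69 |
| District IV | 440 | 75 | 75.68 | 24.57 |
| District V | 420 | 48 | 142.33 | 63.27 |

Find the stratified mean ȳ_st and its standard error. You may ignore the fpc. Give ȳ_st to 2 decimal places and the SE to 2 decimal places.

ȳ_st ≈ 115.15, SE ≈ 3.60

ȳ_st = Σ W_h ȳ_h = (340·103.93 + 80·145.22 + 200·151.94 + 440·75.68 + 420·142.33)/1480 = 115.14838
V̂(ȳ_st) = Σ W_h² s_h²/n_h, with W_h = N_h/N and N = 1480:
  stratum District I: (340/1480)²·27.77²/34 = 1.19704
  stratum District II: (80/1480)²·52.25²/12 = 0.664734
  stratum District III: (200/1480)²·82.69²/34 = 3.67252
  stratum District IV: (440/1480)²·24.57²/75 = 0.711428
  stratum District V: (420/1480)²·63.27²/48 = 6.71629
V̂(ȳ_st) = 12.962
SE(ȳ_st) = √12.962 = 3.60028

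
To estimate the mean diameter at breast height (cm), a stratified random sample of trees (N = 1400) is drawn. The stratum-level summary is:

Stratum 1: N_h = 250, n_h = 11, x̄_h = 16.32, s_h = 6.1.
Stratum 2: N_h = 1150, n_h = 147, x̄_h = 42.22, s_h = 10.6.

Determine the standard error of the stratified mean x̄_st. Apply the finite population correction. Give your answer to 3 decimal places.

V̂(x̄_st) = Σ W_h² (1 − n_h/N_h) s_h²/n_h, with W_h = N_h/N and N = 1400:
  stratum 1: (250/1400)²·(1 − 11/250)·6.1²/11 = 0.103121
  stratum 2: (1150/1400)²·(1 − 147/1150)·10.6²/147 = 0.449818
V̂(x̄_st) = 0.55294
SE(x̄_st) = √0.55294 = 0.743599

SE(x̄_st) ≈ 0.744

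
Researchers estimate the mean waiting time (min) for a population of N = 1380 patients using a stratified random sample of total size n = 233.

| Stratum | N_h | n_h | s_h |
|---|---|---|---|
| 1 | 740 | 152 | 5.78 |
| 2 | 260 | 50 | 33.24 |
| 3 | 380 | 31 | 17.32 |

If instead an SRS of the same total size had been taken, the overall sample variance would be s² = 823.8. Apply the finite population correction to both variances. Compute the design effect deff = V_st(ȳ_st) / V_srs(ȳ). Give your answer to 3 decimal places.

V̂(ȳ_st) = Σ W_h² (1 − n_h/N_h) s_h²/n_h, with W_h = N_h/N and N = 1380:
  stratum 1: (740/1380)²·(1 − 152/740)·5.78²/152 = 0.0502184
  stratum 2: (260/1380)²·(1 − 50/260)·33.24²/50 = 0.633558
  stratum 3: (380/1380)²·(1 − 31/380)·17.32²/31 = 0.673884
V_st = 1.35766
V_srs = (1 − 233/1380)·823.8/233 = 2.93867
deff = V_st / V_srs = 1.35766/2.93867 = 0.4620

deff ≈ 0.462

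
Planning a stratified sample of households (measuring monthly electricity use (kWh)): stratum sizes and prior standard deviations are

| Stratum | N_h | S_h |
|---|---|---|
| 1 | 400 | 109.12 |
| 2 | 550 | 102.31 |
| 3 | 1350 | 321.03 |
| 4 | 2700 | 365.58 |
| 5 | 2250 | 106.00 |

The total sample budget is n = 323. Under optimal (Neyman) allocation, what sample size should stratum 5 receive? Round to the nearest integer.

Neyman allocation: n_h = n · N_h S_h / Σ N_i S_i, with n = 323.
  stratum 1: N_h·S_h = 400·109.12 = 43648.00
  stratum 2: N_h·S_h = 550·102.31 = 56270.50
  stratum 3: N_h·S_h = 1350·321.03 = 433390.50
  stratum 4: N_h·S_h = 2700·365.58 = 987066.00
  stratum 5: N_h·S_h = 2250·106.00 = 238500.00
Σ N_h S_h = 1758875.00
n for stratum 5 = 323·238500.00/1758875.00 = 43.798 → 44

44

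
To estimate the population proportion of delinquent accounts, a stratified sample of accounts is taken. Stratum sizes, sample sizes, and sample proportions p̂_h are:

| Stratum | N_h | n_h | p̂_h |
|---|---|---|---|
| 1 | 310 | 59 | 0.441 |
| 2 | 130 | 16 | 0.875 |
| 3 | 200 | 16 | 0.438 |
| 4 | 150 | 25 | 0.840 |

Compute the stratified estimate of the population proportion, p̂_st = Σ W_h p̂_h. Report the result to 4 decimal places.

p̂_st ≈ 0.5874

N = 790; stratum weights W_h = N_h/N.
p̂_st = Σ W_h p̂_h = (310·0.441 + 130·0.875 + 200·0.438 + 150·0.840)/790 = 0.58742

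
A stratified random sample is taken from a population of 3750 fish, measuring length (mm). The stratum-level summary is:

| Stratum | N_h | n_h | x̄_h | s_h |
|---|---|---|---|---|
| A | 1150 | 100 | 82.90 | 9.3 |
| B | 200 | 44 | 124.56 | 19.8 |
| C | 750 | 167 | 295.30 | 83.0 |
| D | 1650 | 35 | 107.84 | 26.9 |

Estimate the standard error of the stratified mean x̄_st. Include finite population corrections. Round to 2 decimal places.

SE(x̄_st) ≈ 2.30

V̂(x̄_st) = Σ W_h² (1 − n_h/N_h) s_h²/n_h, with W_h = N_h/N and N = 3750:
  stratum A: (1150/3750)²·(1 − 100/1150)·9.3²/100 = 0.0742661
  stratum B: (200/3750)²·(1 − 44/200)·19.8²/44 = 0.0197683
  stratum C: (750/3750)²·(1 − 167/750)·83.0²/167 = 1.28265
  stratum D: (1650/3750)²·(1 − 35/1650)·26.9²/35 = 3.91769
V̂(x̄_st) = 5.29437
SE(x̄_st) = √5.29437 = 2.30095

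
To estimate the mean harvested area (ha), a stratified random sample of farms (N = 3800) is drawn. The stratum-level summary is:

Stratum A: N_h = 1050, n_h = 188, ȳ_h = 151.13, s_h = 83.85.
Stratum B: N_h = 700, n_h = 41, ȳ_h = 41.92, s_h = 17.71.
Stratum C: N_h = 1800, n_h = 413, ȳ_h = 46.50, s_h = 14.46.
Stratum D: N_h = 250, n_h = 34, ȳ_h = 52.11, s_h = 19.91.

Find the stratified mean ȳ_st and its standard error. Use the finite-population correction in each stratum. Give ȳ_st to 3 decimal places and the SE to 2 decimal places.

ȳ_st = Σ W_h ȳ_h = (1050·151.13 + 700·41.92 + 1800·46.50 + 250·52.11)/3800 = 74.93632
V̂(ȳ_st) = Σ W_h² (1 − n_h/N_h) s_h²/n_h, with W_h = N_h/N and N = 3800:
  stratum A: (1050/3800)²·(1 − 188/1050)·83.85²/188 = 2.34411
  stratum B: (700/3800)²·(1 − 41/700)·17.71²/41 = 0.244382
  stratum C: (1800/3800)²·(1 − 413/1800)·14.46²/413 = 0.0875323
  stratum D: (250/3800)²·(1 − 34/250)·19.91²/34 = 0.0436004
V̂(ȳ_st) = 2.71962
SE(ȳ_st) = √2.71962 = 1.64913

ȳ_st ≈ 74.936, SE ≈ 1.65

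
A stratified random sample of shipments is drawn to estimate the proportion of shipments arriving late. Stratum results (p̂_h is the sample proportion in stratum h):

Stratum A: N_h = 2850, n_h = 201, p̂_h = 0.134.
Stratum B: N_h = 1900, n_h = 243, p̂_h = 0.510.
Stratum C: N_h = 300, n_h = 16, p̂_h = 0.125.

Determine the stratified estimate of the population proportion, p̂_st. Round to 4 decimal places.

p̂_st ≈ 0.2749

N = 5050; stratum weights W_h = N_h/N.
p̂_st = Σ W_h p̂_h = (2850·0.134 + 1900·0.510 + 300·0.125)/5050 = 0.27493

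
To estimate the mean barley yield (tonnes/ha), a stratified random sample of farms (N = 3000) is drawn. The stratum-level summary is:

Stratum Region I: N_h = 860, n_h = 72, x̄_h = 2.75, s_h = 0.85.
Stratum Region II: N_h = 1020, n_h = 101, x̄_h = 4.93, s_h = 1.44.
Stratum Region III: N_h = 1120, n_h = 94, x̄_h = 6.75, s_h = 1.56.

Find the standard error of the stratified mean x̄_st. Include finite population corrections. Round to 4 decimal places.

V̂(x̄_st) = Σ W_h² (1 − n_h/N_h) s_h²/n_h, with W_h = N_h/N and N = 3000:
  stratum Region I: (860/3000)²·(1 − 72/860)·0.85²/72 = 0.000755592
  stratum Region II: (1020/3000)²·(1 − 101/1020)·1.44²/101 = 0.00213834
  stratum Region III: (1120/3000)²·(1 − 94/1120)·1.56²/94 = 0.00330555
V̂(x̄_st) = 0.00619949
SE(x̄_st) = √0.00619949 = 0.0787368

SE(x̄_st) ≈ 0.0787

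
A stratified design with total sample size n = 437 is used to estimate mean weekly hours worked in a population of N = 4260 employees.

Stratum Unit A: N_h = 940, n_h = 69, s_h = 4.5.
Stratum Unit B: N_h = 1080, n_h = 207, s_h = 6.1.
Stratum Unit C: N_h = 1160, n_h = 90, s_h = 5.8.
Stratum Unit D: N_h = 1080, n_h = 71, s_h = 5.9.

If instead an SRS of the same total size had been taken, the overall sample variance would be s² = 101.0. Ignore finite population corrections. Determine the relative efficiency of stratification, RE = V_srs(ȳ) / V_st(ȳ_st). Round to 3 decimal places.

V̂(ȳ_st) = Σ W_h² s_h²/n_h, with W_h = N_h/N and N = 4260:
  stratum Unit A: (940/4260)²·4.5²/69 = 0.0142893
  stratum Unit B: (1080/4260)²·6.1²/207 = 0.0115536
  stratum Unit C: (1160/4260)²·5.8²/90 = 0.0277147
  stratum Unit D: (1080/4260)²·5.9²/71 = 0.0315119
V_st = 0.0850695
V_srs = s²/n = 101.0/437 = 0.231121
Relative efficiency = V_srs / V_st = 0.231121/0.0850695 = 2.7169

RE ≈ 2.717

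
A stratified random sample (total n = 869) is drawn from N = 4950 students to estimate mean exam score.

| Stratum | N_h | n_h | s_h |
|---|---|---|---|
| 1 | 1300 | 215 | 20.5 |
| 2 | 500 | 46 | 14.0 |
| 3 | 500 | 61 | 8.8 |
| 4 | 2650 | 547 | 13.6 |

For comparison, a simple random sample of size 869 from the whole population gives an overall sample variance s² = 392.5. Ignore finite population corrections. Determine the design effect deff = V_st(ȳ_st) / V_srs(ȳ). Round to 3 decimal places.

deff ≈ 0.638

V̂(ȳ_st) = Σ W_h² s_h²/n_h, with W_h = N_h/N and N = 4950:
  stratum 1: (1300/4950)²·20.5²/215 = 0.134817
  stratum 2: (500/4950)²·14.0²/46 = 0.0434738
  stratum 3: (500/4950)²·8.8²/61 = 0.0129528
  stratum 4: (2650/4950)²·13.6²/547 = 0.0969107
V_st = 0.288155
V_srs = s²/n = 392.5/869 = 0.451669
deff = V_st / V_srs = 0.288155/0.451669 = 0.6380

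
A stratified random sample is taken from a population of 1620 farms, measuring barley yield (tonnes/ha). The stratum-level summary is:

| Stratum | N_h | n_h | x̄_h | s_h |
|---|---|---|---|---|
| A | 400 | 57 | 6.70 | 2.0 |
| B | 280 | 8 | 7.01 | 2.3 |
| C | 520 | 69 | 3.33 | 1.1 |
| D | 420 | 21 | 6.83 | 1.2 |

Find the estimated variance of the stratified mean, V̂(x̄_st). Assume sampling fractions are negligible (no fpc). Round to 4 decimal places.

V̂(x̄_st) = Σ W_h² s_h²/n_h, with W_h = N_h/N and N = 1620:
  stratum A: (400/1620)²·2.0²/57 = 0.00427834
  stratum B: (280/1620)²·2.3²/8 = 0.0197538
  stratum C: (520/1620)²·1.1²/69 = 0.00180681
  stratum D: (420/1620)²·1.2²/21 = 0.00460905
V̂(x̄_st) = 0.0304481

V̂(x̄_st) ≈ 0.0304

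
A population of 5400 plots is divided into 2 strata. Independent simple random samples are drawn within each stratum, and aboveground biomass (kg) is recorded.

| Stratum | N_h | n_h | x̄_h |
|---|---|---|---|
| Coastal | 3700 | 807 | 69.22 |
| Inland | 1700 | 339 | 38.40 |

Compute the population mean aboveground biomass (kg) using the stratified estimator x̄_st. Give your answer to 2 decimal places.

x̄_st ≈ 59.52

N = Σ N_h = 5400. Stratum weights W_h = N_h/N.
x̄_st = (3700·69.22 + 1700·38.40) / 5400 = 59.5174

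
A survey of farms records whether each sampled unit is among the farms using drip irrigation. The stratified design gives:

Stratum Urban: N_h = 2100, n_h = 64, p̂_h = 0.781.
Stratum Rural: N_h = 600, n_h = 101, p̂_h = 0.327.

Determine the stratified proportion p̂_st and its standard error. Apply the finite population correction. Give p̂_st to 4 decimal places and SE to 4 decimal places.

p̂_st ≈ 0.6801, SE ≈ 0.0410

N = 2700; stratum weights W_h = N_h/N.
p̂_st = Σ W_h p̂_h = (2100·0.781 + 600·0.327)/2700 = 0.68011
V̂(p̂_st) = Σ W_h² (1 − n_h/N_h) p̂_h(1−p̂_h)/(n_h−1):
  stratum Urban: (2100/2700)²·(1 − 64/2100)·0.781·0.219/63 = 0.0015923
  stratum Rural: (600/2700)²·(1 − 101/600)·0.327·0.673/100 = 9.03831e-05
V̂(p̂_st) = 0.00168268; SE = √V̂ = 0.0410205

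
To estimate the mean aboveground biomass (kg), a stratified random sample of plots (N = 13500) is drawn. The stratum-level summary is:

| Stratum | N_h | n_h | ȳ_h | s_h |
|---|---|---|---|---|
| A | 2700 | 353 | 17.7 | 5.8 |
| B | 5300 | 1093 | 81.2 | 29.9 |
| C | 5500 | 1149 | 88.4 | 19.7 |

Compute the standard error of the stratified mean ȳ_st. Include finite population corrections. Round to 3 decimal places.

V̂(ȳ_st) = Σ W_h² (1 − n_h/N_h) s_h²/n_h, with W_h = N_h/N and N = 13500:
  stratum A: (2700/13500)²·(1 − 353/2700)·5.8²/353 = 0.00331353
  stratum B: (5300/13500)²·(1 − 1093/5300)·29.9²/1093 = 0.10007
  stratum C: (5500/13500)²·(1 − 1149/5500)·19.7²/1149 = 0.0443503
V̂(ȳ_st) = 0.147734
SE(ȳ_st) = √0.147734 = 0.384361

SE(ȳ_st) ≈ 0.384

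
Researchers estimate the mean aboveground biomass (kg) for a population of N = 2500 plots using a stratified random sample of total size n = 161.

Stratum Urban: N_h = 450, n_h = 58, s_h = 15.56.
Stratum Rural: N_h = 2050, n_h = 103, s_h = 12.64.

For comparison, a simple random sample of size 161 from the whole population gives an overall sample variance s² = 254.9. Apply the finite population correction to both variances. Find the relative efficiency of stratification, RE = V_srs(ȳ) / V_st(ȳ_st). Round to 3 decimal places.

V̂(ȳ_st) = Σ W_h² (1 − n_h/N_h) s_h²/n_h, with W_h = N_h/N and N = 2500:
  stratum Urban: (450/2500)²·(1 − 58/450)·15.56²/58 = 0.117817
  stratum Rural: (2050/2500)²·(1 − 103/2050)·12.64²/103 = 0.990596
V_st = 1.10841
V_srs = (1 − 161/2500)·254.9/161 = 1.48127
Relative efficiency = V_srs / V_st = 1.48127/1.10841 = 1.3364

RE ≈ 1.336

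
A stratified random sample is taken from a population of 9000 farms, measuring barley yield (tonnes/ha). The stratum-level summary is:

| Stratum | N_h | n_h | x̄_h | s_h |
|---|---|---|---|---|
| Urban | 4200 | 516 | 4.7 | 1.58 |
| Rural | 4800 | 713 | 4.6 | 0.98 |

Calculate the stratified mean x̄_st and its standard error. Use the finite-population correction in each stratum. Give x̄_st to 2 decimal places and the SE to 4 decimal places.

x̄_st = Σ W_h x̄_h = (4200·4.7 + 4800·4.6)/9000 = 4.64667
V̂(x̄_st) = Σ W_h² (1 − n_h/N_h) s_h²/n_h, with W_h = N_h/N and N = 9000:
  stratum Urban: (4200/9000)²·(1 − 516/4200)·1.58²/516 = 0.000924163
  stratum Rural: (4800/9000)²·(1 − 713/4800)·0.98²/713 = 0.00032623
V̂(x̄_st) = 0.00125039
SE(x̄_st) = √0.00125039 = 0.0353609

x̄_st ≈ 4.65, SE ≈ 0.0354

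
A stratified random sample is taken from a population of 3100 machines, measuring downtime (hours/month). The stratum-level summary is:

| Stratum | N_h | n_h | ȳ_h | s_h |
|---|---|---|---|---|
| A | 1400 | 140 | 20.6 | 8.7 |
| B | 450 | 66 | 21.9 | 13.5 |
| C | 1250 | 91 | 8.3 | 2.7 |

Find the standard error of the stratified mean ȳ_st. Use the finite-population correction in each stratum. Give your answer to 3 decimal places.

SE(ȳ_st) ≈ 0.401

V̂(ȳ_st) = Σ W_h² (1 − n_h/N_h) s_h²/n_h, with W_h = N_h/N and N = 3100:
  stratum A: (1400/3100)²·(1 − 140/1400)·8.7²/140 = 0.0992398
  stratum B: (450/3100)²·(1 − 66/450)·13.5²/66 = 0.0496528
  stratum C: (1250/3100)²·(1 − 91/1250)·2.7²/91 = 0.0120769
V̂(ȳ_st) = 0.160969
SE(ȳ_st) = √0.160969 = 0.40121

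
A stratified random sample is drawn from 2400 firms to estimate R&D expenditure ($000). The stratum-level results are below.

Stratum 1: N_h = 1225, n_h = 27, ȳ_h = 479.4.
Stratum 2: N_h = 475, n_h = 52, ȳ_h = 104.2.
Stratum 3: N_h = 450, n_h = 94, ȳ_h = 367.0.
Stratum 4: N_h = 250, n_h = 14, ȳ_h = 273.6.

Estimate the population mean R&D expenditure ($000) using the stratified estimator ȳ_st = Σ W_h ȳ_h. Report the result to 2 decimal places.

ȳ_st ≈ 362.63

N = Σ N_h = 2400. Stratum weights W_h = N_h/N.
ȳ_st = (1225·479.4 + 475·104.2 + 450·367.0 + 250·273.6) / 2400 = 362.6292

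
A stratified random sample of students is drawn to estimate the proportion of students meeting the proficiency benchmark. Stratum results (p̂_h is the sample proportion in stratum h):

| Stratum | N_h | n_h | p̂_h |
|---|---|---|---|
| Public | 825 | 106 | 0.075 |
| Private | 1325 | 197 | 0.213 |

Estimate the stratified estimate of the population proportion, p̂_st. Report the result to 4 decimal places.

N = 2150; stratum weights W_h = N_h/N.
p̂_st = Σ W_h p̂_h = (825·0.075 + 1325·0.213)/2150 = 0.16005

p̂_st ≈ 0.1600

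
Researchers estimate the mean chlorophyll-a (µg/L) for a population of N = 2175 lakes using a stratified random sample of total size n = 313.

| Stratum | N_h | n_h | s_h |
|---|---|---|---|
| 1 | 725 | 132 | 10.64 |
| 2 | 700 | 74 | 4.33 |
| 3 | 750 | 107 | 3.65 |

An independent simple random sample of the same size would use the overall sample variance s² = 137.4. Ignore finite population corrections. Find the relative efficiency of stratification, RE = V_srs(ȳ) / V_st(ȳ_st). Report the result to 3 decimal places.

V̂(ȳ_st) = Σ W_h² s_h²/n_h, with W_h = N_h/N and N = 2175:
  stratum 1: (725/2175)²·10.64²/132 = 0.0952943
  stratum 2: (700/2175)²·4.33²/74 = 0.0262435
  stratum 3: (750/2175)²·3.65²/107 = 0.0148049
V_st = 0.136343
V_srs = s²/n = 137.4/313 = 0.438978
Relative efficiency = V_srs / V_st = 0.438978/0.136343 = 3.2197

RE ≈ 3.220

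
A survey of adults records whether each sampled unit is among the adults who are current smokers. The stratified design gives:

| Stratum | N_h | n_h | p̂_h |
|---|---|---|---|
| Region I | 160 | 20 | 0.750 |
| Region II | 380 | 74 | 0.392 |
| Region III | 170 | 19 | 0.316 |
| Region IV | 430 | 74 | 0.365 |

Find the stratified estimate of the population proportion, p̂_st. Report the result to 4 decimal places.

N = 1140; stratum weights W_h = N_h/N.
p̂_st = Σ W_h p̂_h = (160·0.750 + 380·0.392 + 170·0.316 + 430·0.365)/1140 = 0.42073

p̂_st ≈ 0.4207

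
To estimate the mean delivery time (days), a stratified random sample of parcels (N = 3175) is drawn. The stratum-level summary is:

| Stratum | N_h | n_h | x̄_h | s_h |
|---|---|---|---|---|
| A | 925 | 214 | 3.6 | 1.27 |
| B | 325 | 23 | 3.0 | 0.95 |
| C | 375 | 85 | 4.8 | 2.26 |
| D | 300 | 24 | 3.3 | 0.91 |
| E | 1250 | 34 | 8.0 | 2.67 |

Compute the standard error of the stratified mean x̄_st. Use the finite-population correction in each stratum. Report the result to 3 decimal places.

SE(x̄_st) ≈ 0.183

V̂(x̄_st) = Σ W_h² (1 − n_h/N_h) s_h²/n_h, with W_h = N_h/N and N = 3175:
  stratum A: (925/3175)²·(1 − 214/925)·1.27²/214 = 0.00049172
  stratum B: (325/3175)²·(1 − 23/325)·0.95²/23 = 0.000382052
  stratum C: (375/3175)²·(1 − 85/375)·2.26²/85 = 0.000648246
  stratum D: (300/3175)²·(1 − 24/300)·0.91²/24 = 0.00028341
  stratum E: (1250/3175)²·(1 − 34/1250)·2.67²/34 = 0.0316155
V̂(x̄_st) = 0.0334209
SE(x̄_st) = √0.0334209 = 0.182814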